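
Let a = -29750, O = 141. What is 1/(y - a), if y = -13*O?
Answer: 1/27917 ≈ 3.5820e-5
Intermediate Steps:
y = -1833 (y = -13*141 = -1833)
1/(y - a) = 1/(-1833 - 1*(-29750)) = 1/(-1833 + 29750) = 1/27917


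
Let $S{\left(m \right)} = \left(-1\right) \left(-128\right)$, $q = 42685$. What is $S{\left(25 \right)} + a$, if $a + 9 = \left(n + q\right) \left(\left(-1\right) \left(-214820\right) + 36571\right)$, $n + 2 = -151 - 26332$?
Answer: $4072534319$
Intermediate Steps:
$n = -26485$ ($n = -2 - 26483 = -26485$)
$S{\left(m \right)} = 128$
$a = 4072534191$ ($a = -9 + \left(-26485 + 42685\right) \left(\left(-1\right) \left(-214820\right) + 36571\right) = -9 + 16200 \left(214820 + 36571\right) = -9 + 16200 \cdot 251391 = -9 + 4072534200 = 4072534191$)
$S{\left(25 \right)} + a = 128 + 4072534191 = 4072534319$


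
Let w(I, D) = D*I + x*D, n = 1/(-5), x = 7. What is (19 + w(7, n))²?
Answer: 6561/25 ≈ 262.44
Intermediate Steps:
n = -⅕ ≈ -0.20000
w(I, D) = 7*D + D*I (w(I, D) = D*I + 7*D = 7*D + D*I)
(19 + w(7, n))² = (19 - (7 + 7)/5)² = (19 - ⅕*14)² = (19 - 14/5)² = (81/5)² = 6561/25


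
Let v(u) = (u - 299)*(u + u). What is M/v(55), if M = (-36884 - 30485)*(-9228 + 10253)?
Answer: 13810645/5368 ≈ 2572.8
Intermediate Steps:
M = -69053225 (M = -67369*1025 = -69053225)
v(u) = 2*u*(-299 + u) (v(u) = (-299 + u)*(2*u) = 2*u*(-299 + u))
M/v(55) = -69053225*1/(110*(-299 + 55)) = -69053225/(2*55*(-244)) = -69053225/(-26840) = -69053225*(-1/26840) = 13810645/5368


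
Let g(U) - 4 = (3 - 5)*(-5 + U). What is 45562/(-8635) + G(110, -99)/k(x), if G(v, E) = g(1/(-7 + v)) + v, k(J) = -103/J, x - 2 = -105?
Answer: 9597824/80855 ≈ 118.70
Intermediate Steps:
x = -103 (x = 2 - 105 = -103)
g(U) = 14 - 2*U (g(U) = 4 + (3 - 5)*(-5 + U) = 4 - 2*(-5 + U) = 4 + (10 - 2*U) = 14 - 2*U)
G(v, E) = 14 + v - 2/(-7 + v) (G(v, E) = (14 - 2/(-7 + v)) + v = 14 + v - 2/(-7 + v))
45562/(-8635) + G(110, -99)/k(x) = 45562/(-8635) + ((-2 + (-7 + 110)*(14 + 110))/(-7 + 110))/((-103/(-103))) = 45562*(-1/8635) + ((-2 + 103*124)/103)/((-103*(-1/103))) = -4142/785 + ((-2 + 12772)/103)/1 = -4142/785 + ((1/103)*12770)*1 = -4142/785 + (12770/103)*1 = -4142/785 + 12770/103 = 9597824/80855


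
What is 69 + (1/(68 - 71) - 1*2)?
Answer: 200/3 ≈ 66.667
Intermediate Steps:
69 + (1/(68 - 71) - 1*2) = 69 + (1/(-3) - 2) = 69 + (-⅓ - 2) = 69 - 7/3 = 200/3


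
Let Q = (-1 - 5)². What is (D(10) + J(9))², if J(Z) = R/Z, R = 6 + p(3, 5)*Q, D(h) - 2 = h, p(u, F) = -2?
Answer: 196/9 ≈ 21.778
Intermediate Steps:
D(h) = 2 + h
Q = 36 (Q = (-6)² = 36)
R = -66 (R = 6 - 2*36 = 6 - 72 = -66)
J(Z) = -66/Z
(D(10) + J(9))² = ((2 + 10) - 66/9)² = (12 - 66*⅑)² = (12 - 22/3)² = (14/3)² = 196/9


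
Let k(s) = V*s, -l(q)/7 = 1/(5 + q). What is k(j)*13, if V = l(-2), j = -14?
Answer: 1274/3 ≈ 424.67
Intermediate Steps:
l(q) = -7/(5 + q)
V = -7/3 (V = -7/(5 - 2) = -7/3 ≈ -2.3333)
k(s) = -7*s/3
k(j)*13 = -7/3*(-14)*13 = (98/3)*13 = 1274/3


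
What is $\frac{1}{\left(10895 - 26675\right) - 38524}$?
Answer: $- \frac{1}{54304} \approx -1.8415 \cdot 10^{-5}$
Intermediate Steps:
$\frac{1}{\left(10895 - 26675\right) - 38524} = \frac{1}{-15780 - 38524} = \frac{1}{-54304} = - \frac{1}{54304}$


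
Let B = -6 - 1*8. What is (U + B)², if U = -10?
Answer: 576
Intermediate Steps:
B = -14 (B = -6 - 8 = -14)
(U + B)² = (-10 - 14)² = (-24)² = 576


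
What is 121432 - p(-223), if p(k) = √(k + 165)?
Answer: 121432 - I*√58 ≈ 1.2143e+5 - 7.6158*I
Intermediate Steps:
p(k) = √(165 + k)
121432 - p(-223) = 121432 - √(165 - 223) = 121432 - √(-58) = 121432 - I*√58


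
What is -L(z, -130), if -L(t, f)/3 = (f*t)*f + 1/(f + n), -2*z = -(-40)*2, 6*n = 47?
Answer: -1486524018/733 ≈ -2.0280e+6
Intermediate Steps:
n = 47/6 (n = (⅙)*47 = 47/6 ≈ 7.8333)
z = -40 (z = -(-1)*(-40*2)/2 = -(-1)*(-80)/2 = -½*80 = -40)
L(t, f) = -3/(47/6 + f) - 3*t*f² (L(t, f) = -3*((f*t)*f + 1/(f + 47/6)) = -3*(t*f² + 1/(47/6 + f)) = -3*(1/(47/6 + f) + t*f²) = -3/(47/6 + f) - 3*t*f²)
-L(z, -130) = -3*(-6 - 47*(-40)*(-130)² - 6*(-40)*(-130)³)/(47 + 6*(-130)) = -3*(-6 - 47*(-40)*16900 - 6*(-40)*(-2197000))/(47 - 780) = -3*(-6 + 31772000 - 527280000)/(-733) = -3*(-1)*(-495508006)/733 = -1*1486524018/733 = -1486524018/733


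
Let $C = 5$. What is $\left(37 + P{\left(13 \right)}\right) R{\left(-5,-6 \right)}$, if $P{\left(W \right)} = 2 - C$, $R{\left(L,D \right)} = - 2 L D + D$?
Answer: $-2244$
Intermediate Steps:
$R{\left(L,D \right)} = D - 2 D L$ ($R{\left(L,D \right)} = - 2 D L + D = D - 2 D L$)
$P{\left(W \right)} = -3$ ($P{\left(W \right)} = 2 - 5 = -3$)
$\left(37 + P{\left(13 \right)}\right) R{\left(-5,-6 \right)} = \left(37 - 3\right) \left(- 6 \left(1 - -10\right)\right) = 34 \left(- 6 \left(1 + 10\right)\right) = 34 \left(\left(-6\right) 11\right) = 34 \left(-66\right) = -2244$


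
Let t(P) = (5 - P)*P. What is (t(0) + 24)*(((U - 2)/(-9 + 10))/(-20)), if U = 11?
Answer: -54/5 ≈ -10.800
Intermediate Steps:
t(P) = P*(5 - P)
(t(0) + 24)*(((U - 2)/(-9 + 10))/(-20)) = (0*(5 - 1*0) + 24)*(((11 - 2)/(-9 + 10))/(-20)) = (0*(5 + 0) + 24)*((9/1)*(-1/20)) = (0*5 + 24)*((9*1)*(-1/20)) = (0 + 24)*(9*(-1/20)) = 24*(-9/20) = -54/5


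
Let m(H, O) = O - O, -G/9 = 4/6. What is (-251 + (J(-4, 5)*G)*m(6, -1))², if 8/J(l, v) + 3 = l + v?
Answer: 63001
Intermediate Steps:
G = -6 (G = -36/6 = -9*⅔ = -6)
J(l, v) = 8/(-3 + l + v) (J(l, v) = 8/(-3 + (l + v)) = 8/(-3 + l + v))
m(H, O) = 0
(-251 + (J(-4, 5)*G)*m(6, -1))² = (-251 + ((8/(-3 - 4 + 5))*(-6))*0)² = (-251 + ((8/(-2))*(-6))*0)² = (-251 + ((8*(-½))*(-6))*0)² = (-251 - 4*(-6)*0)² = (-251 + 24*0)² = (-251 + 0)² = (-251)² = 63001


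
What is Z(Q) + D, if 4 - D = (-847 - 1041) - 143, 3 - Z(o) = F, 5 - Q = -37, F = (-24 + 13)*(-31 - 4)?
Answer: 1653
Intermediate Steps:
F = 385 (F = -11*(-35) = 385)
Q = 42 (Q = 5 - 1*(-37) = 5 + 37 = 42)
Z(o) = -382 (Z(o) = 3 - 1*385 = 3 - 385 = -382)
D = 2035 (D = 4 - ((-847 - 1041) - 143) = 4 - (-1888 - 143) = 4 - 1*(-2031) = 4 + 2031 = 2035)
Z(Q) + D = -382 + 2035 = 1653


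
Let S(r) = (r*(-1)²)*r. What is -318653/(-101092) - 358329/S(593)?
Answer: 75829813529/35548900708 ≈ 2.1331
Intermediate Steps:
S(r) = r² (S(r) = (r*1)*r = r*r = r²)
-318653/(-101092) - 358329/S(593) = -318653/(-101092) - 358329/(593²) = -318653*(-1/101092) - 358329/351649 = 318653/101092 - 358329*1/351649 = 318653/101092 - 358329/351649 = 75829813529/35548900708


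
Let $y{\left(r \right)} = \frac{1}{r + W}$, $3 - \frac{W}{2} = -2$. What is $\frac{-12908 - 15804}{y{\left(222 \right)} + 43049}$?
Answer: $- \frac{6661184}{9987369} \approx -0.66696$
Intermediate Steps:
$W = 10$ ($W = 6 - -4 = 6 + 4 = 10$)
$y{\left(r \right)} = \frac{1}{10 + r}$ ($y{\left(r \right)} = \frac{1}{r + 10} = \frac{1}{10 + r}$)
$\frac{-12908 - 15804}{y{\left(222 \right)} + 43049} = \frac{-12908 - 15804}{\frac{1}{10 + 222} + 43049} = - \frac{28712}{\frac{1}{232} + 43049} = - \frac{28712}{\frac{9987369}{232}} = \left(-28712\right) \frac{232}{9987369} = - \frac{6661184}{9987369}$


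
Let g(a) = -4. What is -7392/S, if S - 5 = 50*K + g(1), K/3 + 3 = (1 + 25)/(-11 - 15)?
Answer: 7392/599 ≈ 12.341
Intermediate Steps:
K = -12 (K = -9 + 3*((1 + 25)/(-11 - 15)) = -9 + 3*(26/(-26)) = -9 + 3*(26*(-1/26)) = -9 + 3*(-1) = -9 - 3 = -12)
S = -599 (S = 5 + (50*(-12) - 4) = 5 + (-600 - 4) = 5 - 604 = -599)
-7392/S = -7392/(-599) = -7392*(-1/599) = 7392/599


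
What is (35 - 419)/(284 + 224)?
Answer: -96/127 ≈ -0.75591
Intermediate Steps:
(35 - 419)/(284 + 224) = -384/508 = -384*1/508 = -96/127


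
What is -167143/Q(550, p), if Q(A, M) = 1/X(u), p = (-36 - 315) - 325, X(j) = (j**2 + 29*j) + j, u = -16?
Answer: 37440032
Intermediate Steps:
X(j) = j**2 + 30*j
p = -676 (p = -351 - 325 = -676)
Q(A, M) = -1/224 (Q(A, M) = 1/(-16*(30 - 16)) = 1/(-16*14) = 1/(-224) = -1/224)
-167143/Q(550, p) = -167143/(-1/224) = -167143*(-224) = 37440032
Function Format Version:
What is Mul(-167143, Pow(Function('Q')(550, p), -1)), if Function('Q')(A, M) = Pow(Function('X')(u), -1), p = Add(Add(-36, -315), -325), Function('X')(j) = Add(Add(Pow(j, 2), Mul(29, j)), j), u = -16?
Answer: 37440032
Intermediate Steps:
Function('X')(j) = Add(Pow(j, 2), Mul(30, j))
p = -676 (p = Add(-351, -325) = -676)
Function('Q')(A, M) = Rational(-1, 224) (Function('Q')(A, M) = Pow(Mul(-16, Add(30, -16)), -1) = Pow(Mul(-16, 14), -1) = Pow(-224, -1) = Rational(-1, 224))
Mul(-167143, Pow(Function('Q')(550, p), -1)) = Mul(-167143, Pow(Rational(-1, 224), -1)) = Mul(-167143, -224) = 37440032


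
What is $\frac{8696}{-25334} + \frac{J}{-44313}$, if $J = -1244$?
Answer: $- \frac{176915176}{561312771} \approx -0.31518$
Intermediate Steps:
$\frac{8696}{-25334} + \frac{J}{-44313} = \frac{8696}{-25334} - \frac{1244}{-44313} = 8696 \left(- \frac{1}{25334}\right) - - \frac{1244}{44313} = - \frac{4348}{12667} + \frac{1244}{44313} = - \frac{176915176}{561312771}$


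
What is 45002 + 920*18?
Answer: 61562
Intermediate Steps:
45002 + 920*18 = 45002 + 16560 = 61562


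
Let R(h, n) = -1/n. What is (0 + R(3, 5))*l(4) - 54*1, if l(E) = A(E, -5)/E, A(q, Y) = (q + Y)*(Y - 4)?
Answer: -1089/20 ≈ -54.450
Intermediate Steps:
A(q, Y) = (-4 + Y)*(Y + q) (A(q, Y) = (Y + q)*(-4 + Y) = (-4 + Y)*(Y + q))
l(E) = (45 - 9*E)/E (l(E) = ((-5)² - 4*(-5) - 4*E - 5*E)/E = (25 + 20 - 4*E - 5*E)/E = (45 - 9*E)/E)
(0 + R(3, 5))*l(4) - 54*1 = (0 - 1/5)*(-9 + 45/4) - 54*1 = (0 - 1*⅕)*(-9 + 45*(¼)) - 54 = (0 - ⅕)*(-9 + 45/4) - 54 = -⅕*9/4 - 54 = -9/20 - 54 = -1089/20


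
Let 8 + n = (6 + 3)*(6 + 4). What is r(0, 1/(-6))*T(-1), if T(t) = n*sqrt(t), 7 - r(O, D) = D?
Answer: 1763*I/3 ≈ 587.67*I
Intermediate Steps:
r(O, D) = 7 - D
n = 82 (n = -8 + (6 + 3)*(6 + 4) = -8 + 9*10 = -8 + 90 = 82)
T(t) = 82*sqrt(t)
r(0, 1/(-6))*T(-1) = (7 - 1/(-6))*(82*sqrt(-1)) = (7 - 1*(-1/6))*(82*I) = (7 + 1/6)*(82*I) = 43*(82*I)/6 = 1763*I/3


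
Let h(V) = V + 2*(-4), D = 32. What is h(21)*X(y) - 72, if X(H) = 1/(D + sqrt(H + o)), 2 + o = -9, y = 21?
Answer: -2792/39 - sqrt(10)/78 ≈ -71.630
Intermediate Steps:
o = -11 (o = -2 - 9 = -11)
h(V) = -8 + V (h(V) = V - 8 = -8 + V)
X(H) = 1/(32 + sqrt(-11 + H)) (X(H) = 1/(32 + sqrt(H - 11)) = 1/(32 + sqrt(-11 + H)))
h(21)*X(y) - 72 = (-8 + 21)/(32 + sqrt(-11 + 21)) - 72 = 13/(32 + sqrt(10)) - 72 = -72 + 13/(32 + sqrt(10))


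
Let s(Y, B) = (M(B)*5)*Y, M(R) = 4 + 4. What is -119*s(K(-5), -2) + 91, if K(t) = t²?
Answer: -118909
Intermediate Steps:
M(R) = 8
s(Y, B) = 40*Y (s(Y, B) = (8*5)*Y = 40*Y)
-119*s(K(-5), -2) + 91 = -4760*(-5)² + 91 = -4760*25 + 91 = -119*1000 + 91 = -119000 + 91 = -118909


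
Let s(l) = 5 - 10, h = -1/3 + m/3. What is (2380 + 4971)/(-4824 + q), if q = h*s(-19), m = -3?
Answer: -22053/14452 ≈ -1.5259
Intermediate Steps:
h = -4/3 (h = -1/3 - 3/3 = -1*1/3 - 3*1/3 = -1/3 - 1 = -4/3 ≈ -1.3333)
s(l) = -5
q = 20/3 (q = -4/3*(-5) = 20/3 ≈ 6.6667)
(2380 + 4971)/(-4824 + q) = (2380 + 4971)/(-4824 + 20/3) = 7351/(-14452/3) = 7351*(-3/14452) = -22053/14452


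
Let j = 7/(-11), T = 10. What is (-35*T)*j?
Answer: 2450/11 ≈ 222.73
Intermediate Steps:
j = -7/11 (j = 7*(-1/11) = -7/11 ≈ -0.63636)
(-35*T)*j = -35*10*(-7/11) = -350*(-7/11) = 2450/11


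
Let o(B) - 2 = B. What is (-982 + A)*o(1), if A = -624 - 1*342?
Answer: -5844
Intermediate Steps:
A = -966 (A = -624 - 342 = -966)
o(B) = 2 + B
(-982 + A)*o(1) = (-982 - 966)*(2 + 1) = -1948*3 = -5844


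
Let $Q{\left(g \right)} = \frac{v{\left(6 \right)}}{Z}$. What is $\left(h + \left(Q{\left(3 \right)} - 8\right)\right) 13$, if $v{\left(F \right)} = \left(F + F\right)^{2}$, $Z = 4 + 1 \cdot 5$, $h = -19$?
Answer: $-143$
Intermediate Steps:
$Z = 9$ ($Z = 4 + 5 = 9$)
$v{\left(F \right)} = 4 F^{2}$ ($v{\left(F \right)} = \left(2 F\right)^{2} = 4 F^{2}$)
$Q{\left(g \right)} = 16$ ($Q{\left(g \right)} = \frac{4 \cdot 6^{2}}{9} = 4 \cdot 36 \cdot \frac{1}{9} = 144 \cdot \frac{1}{9} = 16$)
$\left(h + \left(Q{\left(3 \right)} - 8\right)\right) 13 = \left(-19 + \left(16 - 8\right)\right) 13 = \left(-19 + 8\right) 13 = \left(-11\right) 13 = -143$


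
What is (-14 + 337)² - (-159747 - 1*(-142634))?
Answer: 121442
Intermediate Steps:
(-14 + 337)² - (-159747 - 1*(-142634)) = 323² - (-159747 + 142634) = 104329 - 1*(-17113) = 104329 + 17113 = 121442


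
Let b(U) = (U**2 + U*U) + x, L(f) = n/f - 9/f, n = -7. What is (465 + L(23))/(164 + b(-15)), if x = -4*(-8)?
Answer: 10679/14858 ≈ 0.71874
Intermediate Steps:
x = 32
L(f) = -16/f (L(f) = -7/f - 9/f = -16/f)
b(U) = 32 + 2*U**2 (b(U) = (U**2 + U*U) + 32 = (U**2 + U**2) + 32 = 2*U**2 + 32 = 32 + 2*U**2)
(465 + L(23))/(164 + b(-15)) = (465 - 16/23)/(164 + (32 + 2*(-15)**2)) = (465 - 16*1/23)/(164 + (32 + 2*225)) = (465 - 16/23)/(164 + (32 + 450)) = 10679/(23*(164 + 482)) = (10679/23)/646 = (10679/23)*(1/646) = 10679/14858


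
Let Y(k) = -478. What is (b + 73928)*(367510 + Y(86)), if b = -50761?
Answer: 8503030344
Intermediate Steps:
(b + 73928)*(367510 + Y(86)) = (-50761 + 73928)*(367510 - 478) = 23167*367032 = 8503030344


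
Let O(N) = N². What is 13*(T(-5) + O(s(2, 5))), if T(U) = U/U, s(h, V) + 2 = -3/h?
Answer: 689/4 ≈ 172.25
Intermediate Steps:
s(h, V) = -2 - 3/h
T(U) = 1
13*(T(-5) + O(s(2, 5))) = 13*(1 + (-2 - 3/2)²) = 13*(1 + (-7/2)²) = 13*(1 + 49/4) = 13*(53/4) = 689/4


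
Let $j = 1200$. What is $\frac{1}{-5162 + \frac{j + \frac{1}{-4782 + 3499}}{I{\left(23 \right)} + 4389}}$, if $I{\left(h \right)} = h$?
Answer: $- \frac{5660596}{29218456953} \approx -0.00019373$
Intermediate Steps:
$\frac{1}{-5162 + \frac{j + \frac{1}{-4782 + 3499}}{I{\left(23 \right)} + 4389}} = \frac{1}{-5162 + \frac{1200 + \frac{1}{-4782 + 3499}}{23 + 4389}} = \frac{1}{-5162 + \frac{1200 + \frac{1}{-1283}}{4412}} = \frac{1}{-5162 + \left(1200 - \frac{1}{1283}\right) \frac{1}{4412}} = \frac{1}{-5162 + \frac{1539599}{1283} \cdot \frac{1}{4412}} = \frac{1}{-5162 + \frac{1539599}{5660596}} = \frac{1}{- \frac{29218456953}{5660596}} = - \frac{5660596}{29218456953}$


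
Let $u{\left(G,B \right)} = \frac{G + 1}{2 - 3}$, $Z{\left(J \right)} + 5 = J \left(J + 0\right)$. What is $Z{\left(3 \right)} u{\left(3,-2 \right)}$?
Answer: $-16$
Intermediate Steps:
$Z{\left(J \right)} = -5 + J^{2}$ ($Z{\left(J \right)} = -5 + J \left(J + 0\right) = -5 + J J = -5 + J^{2}$)
$u{\left(G,B \right)} = -1 - G$ ($u{\left(G,B \right)} = \frac{1 + G}{-1} = \left(1 + G\right) \left(-1\right) = -1 - G$)
$Z{\left(3 \right)} u{\left(3,-2 \right)} = \left(-5 + 3^{2}\right) \left(-1 - 3\right) = \left(-5 + 9\right) \left(-1 - 3\right) = 4 \left(-4\right) = -16$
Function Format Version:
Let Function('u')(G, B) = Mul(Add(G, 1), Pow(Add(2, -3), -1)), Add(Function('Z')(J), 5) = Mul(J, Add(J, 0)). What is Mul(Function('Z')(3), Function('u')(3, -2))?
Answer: -16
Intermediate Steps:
Function('Z')(J) = Add(-5, Pow(J, 2)) (Function('Z')(J) = Add(-5, Mul(J, Add(J, 0))) = Add(-5, Mul(J, J)) = Add(-5, Pow(J, 2)))
Function('u')(G, B) = Add(-1, Mul(-1, G)) (Function('u')(G, B) = Mul(Add(1, G), Pow(-1, -1)) = Mul(Add(1, G), -1) = Add(-1, Mul(-1, G)))
Mul(Function('Z')(3), Function('u')(3, -2)) = Mul(Add(-5, Pow(3, 2)), Add(-1, Mul(-1, 3))) = Mul(Add(-5, 9), Add(-1, -3)) = Mul(4, -4) = -16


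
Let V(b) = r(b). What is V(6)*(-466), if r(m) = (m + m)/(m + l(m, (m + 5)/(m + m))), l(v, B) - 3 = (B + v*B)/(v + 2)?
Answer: -536832/941 ≈ -570.49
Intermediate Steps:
l(v, B) = 3 + (B + B*v)/(2 + v) (l(v, B) = 3 + (B + v*B)/(v + 2) = 3 + (B + B*v)/(2 + v))
r(m) = 2*m/(m + (17/2 + 7*m/2 + (5 + m)/(2*m))/(2 + m)) (r(m) = (m + m)/(m + (6 + (m + 5)/(m + m) + 3*m + ((m + 5)/(m + m))*m)/(2 + m)) = (2*m)/(m + (6 + (5 + m)/((2*m)) + 3*m + ((5 + m)/((2*m)))*m)/(2 + m)) = (2*m)/(m + (6 + (5 + m)*(1/(2*m)) + 3*m + ((5 + m)*(1/(2*m)))*m)/(2 + m)) = (2*m)/(m + (6 + (5 + m)/(2*m) + 3*m + ((5 + m)/(2*m))*m)/(2 + m)) = (2*m)/(m + (6 + (5 + m)/(2*m) + 3*m + (5/2 + m/2))/(2 + m)) = (2*m)/(m + (17/2 + 7*m/2 + (5 + m)/(2*m))/(2 + m)) = 2*m/(m + (17/2 + 7*m/2 + (5 + m)/(2*m))/(2 + m)))
V(b) = 4*b²*(2 + b)/(5 + 2*b³ + 11*b² + 18*b)
V(6)*(-466) = (4*6²*(2 + 6)/(5 + 2*6³ + 11*6² + 18*6))*(-466) = (4*36*8/(5 + 2*216 + 11*36 + 108))*(-466) = (4*36*8/(5 + 432 + 396 + 108))*(-466) = (4*36*8/941)*(-466) = (4*36*(1/941)*8)*(-466) = (1152/941)*(-466) = -536832/941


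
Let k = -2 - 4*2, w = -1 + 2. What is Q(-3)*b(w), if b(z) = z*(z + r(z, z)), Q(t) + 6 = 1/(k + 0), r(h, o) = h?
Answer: -61/5 ≈ -12.200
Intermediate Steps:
w = 1
k = -10 (k = -2 - 8 = -10)
Q(t) = -61/10 (Q(t) = -6 + 1/(-10 + 0) = -6 + 1/(-10) = -6 - ⅒ = -61/10)
b(z) = 2*z² (b(z) = z*(z + z) = z*(2*z) = 2*z²)
Q(-3)*b(w) = -61*1²/5 = -61/5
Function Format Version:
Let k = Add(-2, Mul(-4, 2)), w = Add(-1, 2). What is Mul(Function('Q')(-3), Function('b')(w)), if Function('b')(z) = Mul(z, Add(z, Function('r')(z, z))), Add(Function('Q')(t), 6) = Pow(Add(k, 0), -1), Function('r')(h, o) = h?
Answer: Rational(-61, 5) ≈ -12.200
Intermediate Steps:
w = 1
k = -10 (k = Add(-2, -8) = -10)
Function('Q')(t) = Rational(-61, 10) (Function('Q')(t) = Add(-6, Pow(Add(-10, 0), -1)) = Add(-6, Pow(-10, -1)) = Add(-6, Rational(-1, 10)) = Rational(-61, 10))
Function('b')(z) = Mul(2, Pow(z, 2)) (Function('b')(z) = Mul(z, Add(z, z)) = Mul(z, Mul(2, z)) = Mul(2, Pow(z, 2)))
Mul(Function('Q')(-3), Function('b')(w)) = Mul(Rational(-61, 10), Mul(2, Pow(1, 2))) = Mul(Rational(-61, 10), Mul(2, 1)) = Mul(Rational(-61, 10), 2) = Rational(-61, 5)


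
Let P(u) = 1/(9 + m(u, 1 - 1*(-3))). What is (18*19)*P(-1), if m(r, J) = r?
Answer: 171/4 ≈ 42.750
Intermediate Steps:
P(u) = 1/(9 + u)
(18*19)*P(-1) = (18*19)/(9 - 1) = 342/8 = 342*(1/8) = 171/4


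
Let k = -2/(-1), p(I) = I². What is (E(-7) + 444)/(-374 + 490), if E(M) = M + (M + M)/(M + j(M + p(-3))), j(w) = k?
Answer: 2199/580 ≈ 3.7914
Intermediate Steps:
k = 2 (k = -2*(-1) = 2)
j(w) = 2
E(M) = M + 2*M/(2 + M) (E(M) = M + (M + M)/(M + 2) = M + (2*M)/(2 + M) = M + 2*M/(2 + M))
(E(-7) + 444)/(-374 + 490) = (-7*(4 - 7)/(2 - 7) + 444)/(-374 + 490) = (-7*(-3)/(-5) + 444)/116 = (-7*(-⅕)*(-3) + 444)*(1/116) = (-21/5 + 444)*(1/116) = (2199/5)*(1/116) = 2199/580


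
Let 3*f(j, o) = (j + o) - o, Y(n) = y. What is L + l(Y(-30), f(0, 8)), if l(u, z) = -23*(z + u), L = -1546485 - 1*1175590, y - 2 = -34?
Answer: -2721339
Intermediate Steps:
y = -32 (y = 2 - 34 = -32)
Y(n) = -32
f(j, o) = j/3 (f(j, o) = ((j + o) - o)/3 = j/3)
L = -2722075 (L = -1546485 - 1175590 = -2722075)
l(u, z) = -23*u - 23*z (l(u, z) = -23*(u + z) = -23*u - 23*z)
L + l(Y(-30), f(0, 8)) = -2722075 + (-23*(-32) - 23*0/3) = -2722075 + (736 - 23*0) = -2722075 + (736 + 0) = -2722075 + 736 = -2721339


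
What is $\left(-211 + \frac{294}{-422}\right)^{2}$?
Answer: $\frac{1995230224}{44521} \approx 44816.0$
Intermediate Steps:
$\left(-211 + \frac{294}{-422}\right)^{2} = \left(-211 + 294 \left(- \frac{1}{422}\right)\right)^{2} = \left(-211 - \frac{147}{211}\right)^{2} = \left(- \frac{44668}{211}\right)^{2} = \frac{1995230224}{44521}$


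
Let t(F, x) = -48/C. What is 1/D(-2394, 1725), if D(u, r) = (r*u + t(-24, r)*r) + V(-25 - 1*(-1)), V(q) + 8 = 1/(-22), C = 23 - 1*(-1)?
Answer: -22/90928377 ≈ -2.4195e-7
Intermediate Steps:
C = 24 (C = 23 + 1 = 24)
t(F, x) = -2 (t(F, x) = -48/24 = -48*1/24 = -2)
V(q) = -177/22 (V(q) = -8 + 1/(-22) = -8 - 1/22 = -177/22)
D(u, r) = -177/22 - 2*r + r*u (D(u, r) = (r*u - 2*r) - 177/22 = (-2*r + r*u) - 177/22 = -177/22 - 2*r + r*u)
1/D(-2394, 1725) = 1/(-177/22 - 2*1725 + 1725*(-2394)) = 1/(-177/22 - 3450 - 4129650) = 1/(-90928377/22) = -22/90928377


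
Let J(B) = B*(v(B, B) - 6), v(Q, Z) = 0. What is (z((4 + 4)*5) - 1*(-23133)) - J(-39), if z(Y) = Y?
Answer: 22939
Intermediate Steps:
J(B) = -6*B (J(B) = B*(0 - 6) = B*(-6) = -6*B)
(z((4 + 4)*5) - 1*(-23133)) - J(-39) = ((4 + 4)*5 - 1*(-23133)) - (-6)*(-39) = (8*5 + 23133) - 1*234 = (40 + 23133) - 234 = 23173 - 234 = 22939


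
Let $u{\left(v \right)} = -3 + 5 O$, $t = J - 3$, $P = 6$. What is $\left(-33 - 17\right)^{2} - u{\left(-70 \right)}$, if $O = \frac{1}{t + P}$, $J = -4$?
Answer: $2508$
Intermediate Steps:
$t = -7$ ($t = -4 - 3 = -7$)
$O = -1$ ($O = \frac{1}{-7 + 6} = \frac{1}{-1} = -1$)
$u{\left(v \right)} = -8$ ($u{\left(v \right)} = -3 + 5 \left(-1\right) = -3 - 5 = -8$)
$\left(-33 - 17\right)^{2} - u{\left(-70 \right)} = \left(-33 - 17\right)^{2} - -8 = \left(-50\right)^{2} + 8 = 2500 + 8 = 2508$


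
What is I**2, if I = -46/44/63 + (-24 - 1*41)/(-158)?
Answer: 467164996/2997234009 ≈ 0.15587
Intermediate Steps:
I = 21614/54747 (I = -46*1/44*(1/63) + (-24 - 41)*(-1/158) = -23/22*1/63 - 65*(-1/158) = -23/1386 + 65/158 = 21614/54747 ≈ 0.39480)
I**2 = (21614/54747)**2 = 467164996/2997234009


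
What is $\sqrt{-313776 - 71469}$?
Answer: $3 i \sqrt{42805} \approx 620.68 i$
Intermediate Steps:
$\sqrt{-313776 - 71469} = \sqrt{-385245} = 3 i \sqrt{42805}$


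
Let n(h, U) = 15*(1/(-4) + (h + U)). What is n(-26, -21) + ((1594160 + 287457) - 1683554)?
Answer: 789417/4 ≈ 1.9735e+5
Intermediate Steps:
n(h, U) = -15/4 + 15*U + 15*h (n(h, U) = 15*(-¼ + (U + h)) = 15*(-¼ + U + h) = -15/4 + 15*U + 15*h)
n(-26, -21) + ((1594160 + 287457) - 1683554) = (-15/4 + 15*(-21) + 15*(-26)) + ((1594160 + 287457) - 1683554) = (-15/4 - 315 - 390) + (1881617 - 1683554) = -2835/4 + 198063 = 789417/4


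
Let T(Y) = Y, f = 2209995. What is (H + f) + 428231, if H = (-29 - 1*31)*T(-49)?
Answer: 2641166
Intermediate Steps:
H = 2940 (H = (-29 - 1*31)*(-49) = (-29 - 31)*(-49) = -60*(-49) = 2940)
(H + f) + 428231 = (2940 + 2209995) + 428231 = 2212935 + 428231 = 2641166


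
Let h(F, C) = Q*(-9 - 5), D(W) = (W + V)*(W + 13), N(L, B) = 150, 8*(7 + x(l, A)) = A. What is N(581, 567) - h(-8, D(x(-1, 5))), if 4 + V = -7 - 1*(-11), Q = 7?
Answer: 248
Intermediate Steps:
V = 0 (V = -4 + (-7 - 1*(-11)) = -4 + (-7 + 11) = -4 + 4 = 0)
x(l, A) = -7 + A/8
D(W) = W*(13 + W) (D(W) = (W + 0)*(W + 13) = W*(13 + W))
h(F, C) = -98 (h(F, C) = 7*(-9 - 5) = 7*(-14) = -98)
N(581, 567) - h(-8, D(x(-1, 5))) = 150 - 1*(-98) = 150 + 98 = 248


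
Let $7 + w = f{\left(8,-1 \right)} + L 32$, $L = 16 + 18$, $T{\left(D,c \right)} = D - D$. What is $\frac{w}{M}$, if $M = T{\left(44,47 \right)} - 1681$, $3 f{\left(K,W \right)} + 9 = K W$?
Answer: $- \frac{3226}{5043} \approx -0.6397$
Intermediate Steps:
$T{\left(D,c \right)} = 0$
$f{\left(K,W \right)} = -3 + \frac{K W}{3}$
$M = -1681$ ($M = 0 - 1681 = -1681$)
$L = 34$
$w = \frac{3226}{3}$ ($w = -7 + \left(\left(-3 + \frac{1}{3} \cdot 8 \left(-1\right)\right) + 34 \cdot 32\right) = -7 + \left(\left(-3 - \frac{8}{3}\right) + 1088\right) = -7 + \left(- \frac{17}{3} + 1088\right) = -7 + \frac{3247}{3} = \frac{3226}{3} \approx 1075.3$)
$\frac{w}{M} = \frac{3226}{3 \left(-1681\right)} = \frac{3226}{3} \left(- \frac{1}{1681}\right) = - \frac{3226}{5043}$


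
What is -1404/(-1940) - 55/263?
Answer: 65638/127555 ≈ 0.51459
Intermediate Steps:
-1404/(-1940) - 55/263 = -1404*(-1/1940) - 55*1/263 = 351/485 - 55/263 = 65638/127555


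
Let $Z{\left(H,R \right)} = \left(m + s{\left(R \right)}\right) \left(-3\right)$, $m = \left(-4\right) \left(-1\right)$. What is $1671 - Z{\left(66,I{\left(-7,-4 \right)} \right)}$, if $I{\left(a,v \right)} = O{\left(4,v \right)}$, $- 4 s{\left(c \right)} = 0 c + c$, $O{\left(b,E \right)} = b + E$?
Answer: $1683$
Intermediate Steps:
$O{\left(b,E \right)} = E + b$
$s{\left(c \right)} = - \frac{c}{4}$ ($s{\left(c \right)} = - \frac{0 c + c}{4} = - \frac{0 + c}{4} = - \frac{c}{4}$)
$m = 4$
$I{\left(a,v \right)} = 4 + v$ ($I{\left(a,v \right)} = v + 4 = 4 + v$)
$Z{\left(H,R \right)} = -12 + \frac{3 R}{4}$ ($Z{\left(H,R \right)} = \left(4 - \frac{R}{4}\right) \left(-3\right) = -12 + \frac{3 R}{4}$)
$1671 - Z{\left(66,I{\left(-7,-4 \right)} \right)} = 1671 - \left(-12 + \frac{3 \left(4 - 4\right)}{4}\right) = 1671 - \left(-12 + \frac{3}{4} \cdot 0\right) = 1671 - \left(-12 + 0\right) = 1671 - -12 = 1671 + 12 = 1683$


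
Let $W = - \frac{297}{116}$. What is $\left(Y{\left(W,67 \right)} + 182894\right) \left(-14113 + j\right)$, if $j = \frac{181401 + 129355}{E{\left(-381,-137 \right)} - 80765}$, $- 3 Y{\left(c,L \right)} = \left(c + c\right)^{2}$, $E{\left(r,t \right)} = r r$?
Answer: $- \frac{69867372518602737}{27078518} \approx -2.5802 \cdot 10^{9}$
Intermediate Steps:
$E{\left(r,t \right)} = r^{2}$
$W = - \frac{297}{116}$ ($W = \left(-297\right) \frac{1}{116} = - \frac{297}{116} \approx -2.5603$)
$Y{\left(c,L \right)} = - \frac{4 c^{2}}{3}$ ($Y{\left(c,L \right)} = - \frac{\left(c + c\right)^{2}}{3} = - \frac{\left(2 c\right)^{2}}{3} = - \frac{4 c^{2}}{3}$)
$j = \frac{77689}{16099}$ ($j = \frac{181401 + 129355}{\left(-381\right)^{2} - 80765} = \frac{310756}{145161 - 80765} = \frac{310756}{64396} = 310756 \cdot \frac{1}{64396} = \frac{77689}{16099} \approx 4.8257$)
$\left(Y{\left(W,67 \right)} + 182894\right) \left(-14113 + j\right) = \left(- \frac{4 \left(- \frac{297}{116}\right)^{2}}{3} + 182894\right) \left(-14113 + \frac{77689}{16099}\right) = \left(\left(- \frac{4}{3}\right) \frac{88209}{13456} + 182894\right) \left(- \frac{227127498}{16099}\right) = \left(- \frac{29403}{3364} + 182894\right) \left(- \frac{227127498}{16099}\right) = \frac{615226013}{3364} \left(- \frac{227127498}{16099}\right) = - \frac{69867372518602737}{27078518}$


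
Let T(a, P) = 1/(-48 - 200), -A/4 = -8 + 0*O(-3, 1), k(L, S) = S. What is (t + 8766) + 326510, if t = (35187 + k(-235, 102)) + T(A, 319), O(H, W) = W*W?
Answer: 91900119/248 ≈ 3.7057e+5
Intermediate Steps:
O(H, W) = W²
A = 32 (A = -4*(-8 + 0*1²) = -4*(-8 + 0*1) = -4*(-8 + 0) = -4*(-8) = 32)
T(a, P) = -1/248 (T(a, P) = 1/(-248) = -1/248)
t = 8751671/248 (t = (35187 + 102) - 1/248 = 35289 - 1/248 = 8751671/248 ≈ 35289.)
(t + 8766) + 326510 = (8751671/248 + 8766) + 326510 = 10925639/248 + 326510 = 91900119/248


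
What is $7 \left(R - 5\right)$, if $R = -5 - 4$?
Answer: $-98$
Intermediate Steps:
$R = -9$
$7 \left(R - 5\right) = 7 \left(-9 - 5\right) = 7 \left(-14\right) = -98$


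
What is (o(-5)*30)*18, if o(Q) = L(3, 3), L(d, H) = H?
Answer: 1620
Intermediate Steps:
o(Q) = 3
(o(-5)*30)*18 = (3*30)*18 = 90*18 = 1620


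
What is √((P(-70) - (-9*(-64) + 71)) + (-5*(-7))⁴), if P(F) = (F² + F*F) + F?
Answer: 2*√377427 ≈ 1228.7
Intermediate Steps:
P(F) = F + 2*F² (P(F) = (F² + F²) + F = 2*F² + F = F + 2*F²)
√((P(-70) - (-9*(-64) + 71)) + (-5*(-7))⁴) = √((-70*(1 + 2*(-70)) - (-9*(-64) + 71)) + (-5*(-7))⁴) = √((-70*(1 - 140) - (576 + 71)) + 35⁴) = √((-70*(-139) - 1*647) + 1500625) = √((9730 - 647) + 1500625) = √(9083 + 1500625) = √1509708 = 2*√377427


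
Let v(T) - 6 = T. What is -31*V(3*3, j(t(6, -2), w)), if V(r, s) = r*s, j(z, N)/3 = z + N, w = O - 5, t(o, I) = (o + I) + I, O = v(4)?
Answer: -5859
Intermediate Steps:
v(T) = 6 + T
O = 10 (O = 6 + 4 = 10)
t(o, I) = o + 2*I (t(o, I) = (I + o) + I = o + 2*I)
w = 5 (w = 10 - 5 = 5)
j(z, N) = 3*N + 3*z (j(z, N) = 3*(z + N) = 3*(N + z) = 3*N + 3*z)
-31*V(3*3, j(t(6, -2), w)) = -31*3*3*(3*5 + 3*(6 + 2*(-2))) = -279*(15 + 3*(6 - 4)) = -279*(15 + 3*2) = -279*(15 + 6) = -279*21 = -31*189 = -5859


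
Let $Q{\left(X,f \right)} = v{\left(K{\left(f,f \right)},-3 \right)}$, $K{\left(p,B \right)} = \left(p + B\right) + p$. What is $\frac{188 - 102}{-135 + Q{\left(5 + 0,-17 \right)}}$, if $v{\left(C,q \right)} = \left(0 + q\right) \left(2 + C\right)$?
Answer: $\frac{43}{6} \approx 7.1667$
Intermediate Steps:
$K{\left(p,B \right)} = B + 2 p$ ($K{\left(p,B \right)} = \left(B + p\right) + p = B + 2 p$)
$v{\left(C,q \right)} = q \left(2 + C\right)$
$Q{\left(X,f \right)} = -6 - 9 f$ ($Q{\left(X,f \right)} = - 3 \left(2 + \left(f + 2 f\right)\right) = - 3 \left(2 + 3 f\right) = -6 - 9 f$)
$\frac{188 - 102}{-135 + Q{\left(5 + 0,-17 \right)}} = \frac{188 - 102}{-135 - -147} = \frac{86}{-135 + \left(-6 + 153\right)} = \frac{86}{-135 + 147} = \frac{86}{12} = 86 \cdot \frac{1}{12} = \frac{43}{6}$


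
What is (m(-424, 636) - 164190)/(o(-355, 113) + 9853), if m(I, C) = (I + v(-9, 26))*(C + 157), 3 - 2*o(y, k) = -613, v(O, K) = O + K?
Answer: -486941/10161 ≈ -47.923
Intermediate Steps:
v(O, K) = K + O
o(y, k) = 308 (o(y, k) = 3/2 - ½*(-613) = 3/2 + 613/2 = 308)
m(I, C) = (17 + I)*(157 + C) (m(I, C) = (I + (26 - 9))*(C + 157) = (I + 17)*(157 + C) = (17 + I)*(157 + C))
(m(-424, 636) - 164190)/(o(-355, 113) + 9853) = ((2669 + 17*636 + 157*(-424) + 636*(-424)) - 164190)/(308 + 9853) = ((2669 + 10812 - 66568 - 269664) - 164190)/10161 = (-322751 - 164190)*(1/10161) = -486941*1/10161 = -486941/10161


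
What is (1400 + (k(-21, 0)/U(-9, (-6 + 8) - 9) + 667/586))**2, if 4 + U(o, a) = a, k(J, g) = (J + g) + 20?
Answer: 81582858776329/41550916 ≈ 1.9634e+6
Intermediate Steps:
k(J, g) = 20 + J + g
U(o, a) = -4 + a
(1400 + (k(-21, 0)/U(-9, (-6 + 8) - 9) + 667/586))**2 = (1400 + ((20 - 21 + 0)/(-4 + ((-6 + 8) - 9)) + 667/586))**2 = (1400 + (-1/(-4 + (2 - 9)) + 667*(1/586)))**2 = (1400 + (-1/(-4 - 7) + 667/586))**2 = (1400 + (-1/(-11) + 667/586))**2 = (1400 + (-1*(-1/11) + 667/586))**2 = (1400 + (1/11 + 667/586))**2 = (1400 + 7923/6446)**2 = (9032323/6446)**2 = 81582858776329/41550916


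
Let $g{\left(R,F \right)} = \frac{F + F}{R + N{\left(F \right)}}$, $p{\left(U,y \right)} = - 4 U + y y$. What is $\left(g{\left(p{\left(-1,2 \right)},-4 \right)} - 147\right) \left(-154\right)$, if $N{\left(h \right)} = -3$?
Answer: $\frac{114422}{5} \approx 22884.0$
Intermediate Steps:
$p{\left(U,y \right)} = y^{2} - 4 U$ ($p{\left(U,y \right)} = - 4 U + y^{2} = y^{2} - 4 U$)
$g{\left(R,F \right)} = \frac{2 F}{-3 + R}$ ($g{\left(R,F \right)} = \frac{F + F}{R - 3} = \frac{2 F}{-3 + R}$)
$\left(g{\left(p{\left(-1,2 \right)},-4 \right)} - 147\right) \left(-154\right) = \left(2 \left(-4\right) \frac{1}{-3 + \left(2^{2} - -4\right)} - 147\right) \left(-154\right) = \left(2 \left(-4\right) \frac{1}{-3 + \left(4 + 4\right)} - 147\right) \left(-154\right) = \left(2 \left(-4\right) \frac{1}{-3 + 8} - 147\right) \left(-154\right) = \left(2 \left(-4\right) \frac{1}{5} - 147\right) \left(-154\right) = \left(- \frac{8}{5} - 147\right) \left(-154\right) = \left(- \frac{743}{5}\right) \left(-154\right) = \frac{114422}{5}$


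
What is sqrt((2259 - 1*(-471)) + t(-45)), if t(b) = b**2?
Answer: sqrt(4755) ≈ 68.957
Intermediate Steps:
sqrt((2259 - 1*(-471)) + t(-45)) = sqrt((2259 - 1*(-471)) + (-45)**2) = sqrt((2259 + 471) + 2025) = sqrt(2730 + 2025) = sqrt(4755)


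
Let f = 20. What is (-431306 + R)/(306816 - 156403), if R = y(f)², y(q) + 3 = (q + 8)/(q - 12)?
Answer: -1725223/601652 ≈ -2.8675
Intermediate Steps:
y(q) = -3 + (8 + q)/(-12 + q) (y(q) = -3 + (q + 8)/(q - 12) = -3 + (8 + q)/(-12 + q))
R = ¼ (R = (2*(22 - 1*20)/(-12 + 20))² = (2*(22 - 20)/8)² = (2*(⅛)*2)² = (½)² = ¼ ≈ 0.25000)
(-431306 + R)/(306816 - 156403) = (-431306 + ¼)/(306816 - 156403) = -1725223/4/150413 = -1725223/4*1/150413 = -1725223/601652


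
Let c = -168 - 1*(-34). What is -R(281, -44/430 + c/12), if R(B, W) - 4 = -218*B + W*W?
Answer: 101721457031/1664100 ≈ 61127.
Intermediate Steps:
c = -134 (c = -168 + 34 = -134)
R(B, W) = 4 + W**2 - 218*B (R(B, W) = 4 + (-218*B + W*W) = 4 + (-218*B + W**2) = 4 + (W**2 - 218*B) = 4 + W**2 - 218*B)
-R(281, -44/430 + c/12) = -(4 + (-44/430 - 134/12)**2 - 218*281) = -(4 + (-44*1/430 - 134*1/12)**2 - 61258) = -(4 + (-22/215 - 67/6)**2 - 61258) = -(4 + (-14537/1290)**2 - 61258) = -(4 + 211324369/1664100 - 61258) = -1*(-101721457031/1664100) = 101721457031/1664100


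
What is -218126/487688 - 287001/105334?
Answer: -40735756943/12842531948 ≈ -3.1719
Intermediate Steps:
-218126/487688 - 287001/105334 = -218126*1/487688 - 287001*1/105334 = -109063/243844 - 287001/105334 = -40735756943/12842531948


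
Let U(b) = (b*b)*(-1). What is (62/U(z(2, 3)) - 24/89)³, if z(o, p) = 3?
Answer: -188526786904/513922401 ≈ -366.84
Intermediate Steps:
U(b) = -b² (U(b) = b²*(-1) = -b²)
(62/U(z(2, 3)) - 24/89)³ = (62/((-1*3²)) - 24/89)³ = (62/((-1*9)) - 24*1/89)³ = (62/(-9) - 24/89)³ = (62*(-⅑) - 24/89)³ = (-62/9 - 24/89)³ = (-5734/801)³ = -188526786904/513922401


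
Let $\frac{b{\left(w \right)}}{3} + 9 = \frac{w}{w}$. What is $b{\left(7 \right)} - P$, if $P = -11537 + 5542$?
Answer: $5971$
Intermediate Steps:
$b{\left(w \right)} = -24$ ($b{\left(w \right)} = -27 + 3 \frac{w}{w} = -27 + 3 \cdot 1 = -27 + 3 = -24$)
$P = -5995$
$b{\left(7 \right)} - P = -24 - -5995 = -24 + 5995 = 5971$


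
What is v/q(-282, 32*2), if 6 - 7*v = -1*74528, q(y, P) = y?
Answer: -37267/987 ≈ -37.758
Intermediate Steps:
v = 74534/7 (v = 6/7 - (-1)*74528/7 = 6/7 - ⅐*(-74528) = 6/7 + 74528/7 = 74534/7 ≈ 10648.)
v/q(-282, 32*2) = (74534/7)/(-282) = (74534/7)*(-1/282) = -37267/987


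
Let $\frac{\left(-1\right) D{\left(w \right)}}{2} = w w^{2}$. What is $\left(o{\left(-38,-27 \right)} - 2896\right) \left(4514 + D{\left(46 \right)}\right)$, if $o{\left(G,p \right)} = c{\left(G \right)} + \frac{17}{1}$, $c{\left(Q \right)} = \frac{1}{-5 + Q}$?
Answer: $\frac{23541180084}{43} \approx 5.4747 \cdot 10^{8}$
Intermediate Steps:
$D{\left(w \right)} = - 2 w^{3}$ ($D{\left(w \right)} = - 2 w w^{2} = - 2 w^{3}$)
$o{\left(G,p \right)} = 17 + \frac{1}{-5 + G}$ ($o{\left(G,p \right)} = \frac{1}{-5 + G} + \frac{17}{1} = \frac{1}{-5 + G} + 17 \cdot 1 = \frac{1}{-5 + G} + 17 = 17 + \frac{1}{-5 + G}$)
$\left(o{\left(-38,-27 \right)} - 2896\right) \left(4514 + D{\left(46 \right)}\right) = \left(\frac{-84 + 17 \left(-38\right)}{-5 - 38} - 2896\right) \left(4514 - 2 \cdot 46^{3}\right) = \left(\frac{-84 - 646}{-43} - 2896\right) \left(4514 - 194672\right) = \left(\left(- \frac{1}{43}\right) \left(-730\right) - 2896\right) \left(4514 - 194672\right) = \left(\frac{730}{43} - 2896\right) \left(-190158\right) = \left(- \frac{123798}{43}\right) \left(-190158\right) = \frac{23541180084}{43}$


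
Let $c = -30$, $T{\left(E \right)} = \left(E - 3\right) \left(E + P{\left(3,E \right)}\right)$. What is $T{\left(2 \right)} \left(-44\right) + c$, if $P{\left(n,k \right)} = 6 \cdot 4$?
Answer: $1114$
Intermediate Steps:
$P{\left(n,k \right)} = 24$
$T{\left(E \right)} = \left(-3 + E\right) \left(24 + E\right)$ ($T{\left(E \right)} = \left(E - 3\right) \left(E + 24\right) = \left(-3 + E\right) \left(24 + E\right)$)
$T{\left(2 \right)} \left(-44\right) + c = \left(-72 + 2^{2} + 21 \cdot 2\right) \left(-44\right) - 30 = \left(-72 + 4 + 42\right) \left(-44\right) - 30 = \left(-26\right) \left(-44\right) - 30 = 1144 - 30 = 1114$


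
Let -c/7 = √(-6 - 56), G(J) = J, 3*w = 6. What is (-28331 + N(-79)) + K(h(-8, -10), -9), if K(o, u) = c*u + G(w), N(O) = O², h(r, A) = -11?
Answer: -22088 + 63*I*√62 ≈ -22088.0 + 496.06*I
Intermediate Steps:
w = 2 (w = (⅓)*6 = 2)
c = -7*I*√62 (c = -7*√(-6 - 56) = -7*I*√62 ≈ -55.118*I)
K(o, u) = 2 - 7*I*u*√62 (K(o, u) = (-7*I*√62)*u + 2 = -7*I*u*√62 + 2 = 2 - 7*I*u*√62)
(-28331 + N(-79)) + K(h(-8, -10), -9) = (-28331 + (-79)²) + (2 - 7*I*(-9)*√62) = (-28331 + 6241) + (2 + 63*I*√62) = -22090 + (2 + 63*I*√62) = -22088 + 63*I*√62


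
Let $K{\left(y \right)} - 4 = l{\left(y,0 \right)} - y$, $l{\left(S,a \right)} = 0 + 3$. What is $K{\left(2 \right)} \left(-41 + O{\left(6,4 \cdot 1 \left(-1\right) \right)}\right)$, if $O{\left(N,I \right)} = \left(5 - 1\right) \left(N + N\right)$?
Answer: $35$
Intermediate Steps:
$l{\left(S,a \right)} = 3$
$O{\left(N,I \right)} = 8 N$ ($O{\left(N,I \right)} = 4 \cdot 2 N = 8 N$)
$K{\left(y \right)} = 7 - y$ ($K{\left(y \right)} = 4 - \left(-3 + y\right) = 7 - y$)
$K{\left(2 \right)} \left(-41 + O{\left(6,4 \cdot 1 \left(-1\right) \right)}\right) = \left(7 - 2\right) \left(-41 + 8 \cdot 6\right) = \left(7 - 2\right) \left(-41 + 48\right) = 5 \cdot 7 = 35$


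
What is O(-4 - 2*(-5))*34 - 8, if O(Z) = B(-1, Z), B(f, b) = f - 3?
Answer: -144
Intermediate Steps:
B(f, b) = -3 + f
O(Z) = -4 (O(Z) = -3 - 1 = -4)
O(-4 - 2*(-5))*34 - 8 = -4*34 - 8 = -136 - 8 = -144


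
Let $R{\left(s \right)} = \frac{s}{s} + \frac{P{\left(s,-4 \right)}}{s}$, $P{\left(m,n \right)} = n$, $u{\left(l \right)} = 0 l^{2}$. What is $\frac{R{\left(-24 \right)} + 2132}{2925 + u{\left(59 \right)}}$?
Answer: $\frac{12799}{17550} \approx 0.72929$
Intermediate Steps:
$u{\left(l \right)} = 0$
$R{\left(s \right)} = 1 - \frac{4}{s}$ ($R{\left(s \right)} = \frac{s}{s} - \frac{4}{s} = 1 - \frac{4}{s}$)
$\frac{R{\left(-24 \right)} + 2132}{2925 + u{\left(59 \right)}} = \frac{\frac{-4 - 24}{-24} + 2132}{2925 + 0} = \frac{\left(- \frac{1}{24}\right) \left(-28\right) + 2132}{2925} = \left(\frac{7}{6} + 2132\right) \frac{1}{2925} = \frac{12799}{6} \cdot \frac{1}{2925} = \frac{12799}{17550}$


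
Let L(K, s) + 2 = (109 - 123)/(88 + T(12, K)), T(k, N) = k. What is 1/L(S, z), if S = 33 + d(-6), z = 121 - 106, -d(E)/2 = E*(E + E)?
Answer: -50/107 ≈ -0.46729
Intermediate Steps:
d(E) = -4*E**2 (d(E) = -2*E*(E + E) = -2*E*2*E = -4*E**2)
z = 15
S = -111 (S = 33 - 4*(-6)**2 = 33 - 4*36 = 33 - 144 = -111)
L(K, s) = -107/50 (L(K, s) = -2 + (109 - 123)/(88 + 12) = -2 - 14/100 = -2 - 14*1/100 = -2 - 7/50 = -107/50)
1/L(S, z) = 1/(-107/50) = -50/107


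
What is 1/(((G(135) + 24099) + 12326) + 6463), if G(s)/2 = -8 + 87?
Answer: 1/43046 ≈ 2.3231e-5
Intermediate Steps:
G(s) = 158 (G(s) = 2*(-8 + 87) = 2*79 = 158)
1/(((G(135) + 24099) + 12326) + 6463) = 1/(((158 + 24099) + 12326) + 6463) = 1/((24257 + 12326) + 6463) = 1/(36583 + 6463) = 1/43046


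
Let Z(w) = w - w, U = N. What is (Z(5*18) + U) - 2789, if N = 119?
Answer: -2670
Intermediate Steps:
U = 119
Z(w) = 0
(Z(5*18) + U) - 2789 = (0 + 119) - 2789 = 119 - 2789 = -2670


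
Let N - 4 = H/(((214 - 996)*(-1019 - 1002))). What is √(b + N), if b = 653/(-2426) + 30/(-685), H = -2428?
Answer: √254217457229351430240686/262636108382 ≈ 1.9198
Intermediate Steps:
b = -104017/332362 (b = 653*(-1/2426) + 30*(-1/685) = -653/2426 - 6/137 = -104017/332362 ≈ -0.31296)
N = 3159630/790211 (N = 4 - 2428*1/((-1019 - 1002)*(214 - 996)) = 4 - 2428/((-782*(-2021))) = 4 - 2428/1580422 = 4 - 2428*1/1580422 = 4 - 1214/790211 = 3159630/790211 ≈ 3.9985)
√(b + N) = √(-104017/332362 + 3159630/790211) = √(967945568473/262636108382) = √254217457229351430240686/262636108382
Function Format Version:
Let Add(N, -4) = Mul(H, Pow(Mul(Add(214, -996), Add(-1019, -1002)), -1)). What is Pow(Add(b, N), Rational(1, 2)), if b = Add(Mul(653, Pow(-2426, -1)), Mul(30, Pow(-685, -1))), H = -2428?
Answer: Mul(Rational(1, 262636108382), Pow(254217457229351430240686, Rational(1, 2))) ≈ 1.9198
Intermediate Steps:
b = Rational(-104017, 332362) (b = Add(Mul(653, Rational(-1, 2426)), Mul(30, Rational(-1, 685))) = Add(Rational(-653, 2426), Rational(-6, 137)) = Rational(-104017, 332362) ≈ -0.31296)
N = Rational(3159630, 790211) (N = Add(4, Mul(-2428, Pow(Mul(Add(214, -996), Add(-1019, -1002)), -1))) = Add(4, Mul(-2428, Pow(Mul(-782, -2021), -1))) = Add(4, Mul(-2428, Pow(1580422, -1))) = Add(4, Mul(-2428, Rational(1, 1580422))) = Add(4, Rational(-1214, 790211)) = Rational(3159630, 790211) ≈ 3.9985)
Pow(Add(b, N), Rational(1, 2)) = Pow(Add(Rational(-104017, 332362), Rational(3159630, 790211)), Rational(1, 2)) = Pow(Rational(967945568473, 262636108382), Rational(1, 2)) = Mul(Rational(1, 262636108382), Pow(254217457229351430240686, Rational(1, 2)))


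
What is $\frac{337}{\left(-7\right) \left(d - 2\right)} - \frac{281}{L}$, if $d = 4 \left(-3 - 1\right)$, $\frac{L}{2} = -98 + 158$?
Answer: $\frac{839}{2520} \approx 0.33294$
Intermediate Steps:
$L = 120$ ($L = 2 \left(-98 + 158\right) = 2 \cdot 60 = 120$)
$d = -16$ ($d = 4 \left(-4\right) = -16$)
$\frac{337}{\left(-7\right) \left(d - 2\right)} - \frac{281}{L} = \frac{337}{\left(-7\right) \left(-16 - 2\right)} - \frac{281}{120} = \frac{337}{\left(-7\right) \left(-18\right)} - \frac{281}{120} = \frac{337}{126} - \frac{281}{120} = \frac{839}{2520}$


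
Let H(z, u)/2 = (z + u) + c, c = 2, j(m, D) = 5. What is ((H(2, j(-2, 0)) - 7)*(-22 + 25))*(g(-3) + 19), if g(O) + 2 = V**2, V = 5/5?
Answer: 594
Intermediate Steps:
V = 1 (V = 5*(1/5) = 1)
H(z, u) = 4 + 2*u + 2*z (H(z, u) = 2*((z + u) + 2) = 2*((u + z) + 2) = 2*(2 + u + z) = 4 + 2*u + 2*z)
g(O) = -1 (g(O) = -2 + 1**2 = -2 + 1 = -1)
((H(2, j(-2, 0)) - 7)*(-22 + 25))*(g(-3) + 19) = (((4 + 2*5 + 2*2) - 7)*(-22 + 25))*(-1 + 19) = (((4 + 10 + 4) - 7)*3)*18 = ((18 - 7)*3)*18 = (11*3)*18 = 33*18 = 594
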